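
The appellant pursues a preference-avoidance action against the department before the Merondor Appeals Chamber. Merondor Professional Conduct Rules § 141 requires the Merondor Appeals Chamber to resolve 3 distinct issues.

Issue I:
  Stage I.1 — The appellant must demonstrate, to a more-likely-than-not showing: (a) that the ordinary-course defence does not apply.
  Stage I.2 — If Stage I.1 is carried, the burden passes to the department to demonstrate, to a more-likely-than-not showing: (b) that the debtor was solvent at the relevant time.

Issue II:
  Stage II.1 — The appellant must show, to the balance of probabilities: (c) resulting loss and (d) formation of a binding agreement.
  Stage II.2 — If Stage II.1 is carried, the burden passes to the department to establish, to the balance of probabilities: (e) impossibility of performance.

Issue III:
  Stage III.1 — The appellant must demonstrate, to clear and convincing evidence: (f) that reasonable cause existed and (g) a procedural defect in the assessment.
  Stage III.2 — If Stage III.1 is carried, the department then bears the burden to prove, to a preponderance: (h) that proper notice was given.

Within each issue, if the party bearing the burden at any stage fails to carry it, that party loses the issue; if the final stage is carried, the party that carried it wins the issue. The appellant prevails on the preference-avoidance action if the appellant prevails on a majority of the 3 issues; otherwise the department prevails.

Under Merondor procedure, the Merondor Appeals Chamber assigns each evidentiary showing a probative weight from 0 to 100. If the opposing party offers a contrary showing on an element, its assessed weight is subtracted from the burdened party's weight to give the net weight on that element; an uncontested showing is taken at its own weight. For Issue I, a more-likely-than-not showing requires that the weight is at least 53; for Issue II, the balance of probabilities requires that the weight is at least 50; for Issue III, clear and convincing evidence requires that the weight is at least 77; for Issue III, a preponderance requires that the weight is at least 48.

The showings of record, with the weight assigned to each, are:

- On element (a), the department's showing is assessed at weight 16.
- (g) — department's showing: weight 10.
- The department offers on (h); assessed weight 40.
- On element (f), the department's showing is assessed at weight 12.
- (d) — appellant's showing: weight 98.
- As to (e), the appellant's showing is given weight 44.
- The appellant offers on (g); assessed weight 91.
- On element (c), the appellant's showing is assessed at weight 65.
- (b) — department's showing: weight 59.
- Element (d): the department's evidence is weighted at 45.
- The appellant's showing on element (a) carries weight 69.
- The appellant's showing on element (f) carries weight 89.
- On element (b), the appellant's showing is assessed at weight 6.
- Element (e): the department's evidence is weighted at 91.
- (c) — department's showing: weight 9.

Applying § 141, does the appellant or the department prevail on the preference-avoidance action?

appellant

— Issue I —
Stage I.1 — burden on appellant; standard: a more-likely-than-not showing (weight is at least 53).
    (a): 69 − 16 = 53 ≥ 53 [met]
  All elements met. The burden passes to the department.
Stage I.2 — burden on department; standard: a more-likely-than-not showing (weight is at least 53).
    (b): 59 − 6 = 53 ≥ 53 [met]
  Stage I.2 carried; the final stage is satisfied.
All stages carried — the department prevails on this issue.
— Issue II —
Stage II.1 (appellant, the balance of probabilities, weight is at least 50): (c) net 65−9=56 ≥ 50 — meets; (d) net 98−45=53 ≥ 50 — meets.
  All elements met. The burden passes to the department.
Stage II.2 (department, the balance of probabilities, weight is at least 50): (e) net 91−44=47 < 50 — fails.
  The department does not carry Stage II.2.
The appellant prevails on this issue.
— Issue III —
At Stage III.1 the appellant must meet clear and convincing evidence (weight is at least 77): on (f) the weight is 89 less the opposing 12 gives net 77, ≥ 77, so (f) meets the standard; on (g) the weight is 91 less the opposing 10 gives net 81, which does reach 77, so (g) meets the standard.
  The appellant carries Stage III.1; the department now bears the burden.
At Stage III.2 the department must meet a preponderance (weight is at least 48): on (h) the weight is 40, which does not reach 48, so (h) does not meet the standard.
  Not every element is met, so the department fails to carry Stage III.2.
The appellant prevails on this issue.
Per-issue: Issue I → department; Issue II → appellant; Issue III → appellant. The appellant must prevail on a majority of issues; overall, the appellant prevails.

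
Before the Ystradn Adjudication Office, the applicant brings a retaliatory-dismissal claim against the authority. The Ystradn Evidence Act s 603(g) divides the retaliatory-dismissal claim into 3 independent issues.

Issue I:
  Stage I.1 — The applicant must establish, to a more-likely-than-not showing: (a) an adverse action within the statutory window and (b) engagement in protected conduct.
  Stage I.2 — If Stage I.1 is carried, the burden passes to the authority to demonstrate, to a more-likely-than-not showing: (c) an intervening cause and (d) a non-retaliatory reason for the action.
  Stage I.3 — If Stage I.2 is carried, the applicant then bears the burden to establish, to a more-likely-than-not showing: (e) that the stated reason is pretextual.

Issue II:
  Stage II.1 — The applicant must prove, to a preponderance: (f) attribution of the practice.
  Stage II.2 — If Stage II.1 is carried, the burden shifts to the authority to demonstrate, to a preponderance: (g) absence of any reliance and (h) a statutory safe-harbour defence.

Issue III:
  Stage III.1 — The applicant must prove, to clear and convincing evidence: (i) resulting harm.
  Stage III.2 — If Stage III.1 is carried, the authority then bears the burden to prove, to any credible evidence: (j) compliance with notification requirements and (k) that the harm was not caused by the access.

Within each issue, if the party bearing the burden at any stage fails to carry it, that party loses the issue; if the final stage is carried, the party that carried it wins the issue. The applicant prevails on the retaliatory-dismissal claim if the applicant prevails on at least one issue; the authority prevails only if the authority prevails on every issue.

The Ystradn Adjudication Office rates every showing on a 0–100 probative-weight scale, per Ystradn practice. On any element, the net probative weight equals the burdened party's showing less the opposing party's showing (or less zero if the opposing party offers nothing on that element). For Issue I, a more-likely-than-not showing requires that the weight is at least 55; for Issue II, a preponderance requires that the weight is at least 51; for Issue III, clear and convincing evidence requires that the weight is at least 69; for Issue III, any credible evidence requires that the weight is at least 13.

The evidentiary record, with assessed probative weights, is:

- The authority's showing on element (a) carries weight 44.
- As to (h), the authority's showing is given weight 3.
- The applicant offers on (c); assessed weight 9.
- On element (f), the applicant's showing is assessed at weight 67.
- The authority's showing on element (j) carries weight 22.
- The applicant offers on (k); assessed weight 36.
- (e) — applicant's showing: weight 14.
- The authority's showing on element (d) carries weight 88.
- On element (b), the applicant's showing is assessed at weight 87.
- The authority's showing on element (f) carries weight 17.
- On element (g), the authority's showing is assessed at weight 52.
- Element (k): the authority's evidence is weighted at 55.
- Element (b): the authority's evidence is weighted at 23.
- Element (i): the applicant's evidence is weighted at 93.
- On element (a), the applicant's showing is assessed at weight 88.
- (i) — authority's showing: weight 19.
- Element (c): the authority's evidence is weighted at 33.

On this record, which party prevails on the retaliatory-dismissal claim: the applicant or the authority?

authority

— Issue I —
Stage I.1 — burden on applicant; standard: a more-likely-than-not showing (weight is at least 55).
    (a): 88 − 44 = 44 < 55 [not met]
    (b): 87 − 23 = 64 ≥ 55 [met]
  Not every element is met, so the applicant fails to carry Stage I.1.
The authority prevails on this issue.
— Issue II —
Stage II.1 — burden on applicant; standard: a preponderance (weight is at least 51).
    (f): 67 − 17 = 50 < 51 [not met]
  Stage II.1 not carried; the applicant fails its burden.
The analysis ends at Stage II.1; the authority prevails on this issue.
— Issue III —
At Stage III.1 the applicant must meet clear and convincing evidence (weight is at least 69): on (i) the weight is 93 less the opposing 19 gives net 74, ≥ 69, so (i) meets the standard.
  Stage III.1 is satisfied; the onus moves to the authority.
At Stage III.2 the authority must meet any credible evidence (weight is at least 13): on (j) the weight is 22, which does reach 13, so (j) meets the standard; on (k) the weight is 55 less the opposing 36 gives net 19, which does reach 13, so (k) meets the standard.
  The authority carries the last stage.
With every stage satisfied, the authority prevails on this issue.
Per-issue: Issue I → authority; Issue II → authority; Issue III → authority. The applicant must prevail on at least one issue; overall, the authority prevails.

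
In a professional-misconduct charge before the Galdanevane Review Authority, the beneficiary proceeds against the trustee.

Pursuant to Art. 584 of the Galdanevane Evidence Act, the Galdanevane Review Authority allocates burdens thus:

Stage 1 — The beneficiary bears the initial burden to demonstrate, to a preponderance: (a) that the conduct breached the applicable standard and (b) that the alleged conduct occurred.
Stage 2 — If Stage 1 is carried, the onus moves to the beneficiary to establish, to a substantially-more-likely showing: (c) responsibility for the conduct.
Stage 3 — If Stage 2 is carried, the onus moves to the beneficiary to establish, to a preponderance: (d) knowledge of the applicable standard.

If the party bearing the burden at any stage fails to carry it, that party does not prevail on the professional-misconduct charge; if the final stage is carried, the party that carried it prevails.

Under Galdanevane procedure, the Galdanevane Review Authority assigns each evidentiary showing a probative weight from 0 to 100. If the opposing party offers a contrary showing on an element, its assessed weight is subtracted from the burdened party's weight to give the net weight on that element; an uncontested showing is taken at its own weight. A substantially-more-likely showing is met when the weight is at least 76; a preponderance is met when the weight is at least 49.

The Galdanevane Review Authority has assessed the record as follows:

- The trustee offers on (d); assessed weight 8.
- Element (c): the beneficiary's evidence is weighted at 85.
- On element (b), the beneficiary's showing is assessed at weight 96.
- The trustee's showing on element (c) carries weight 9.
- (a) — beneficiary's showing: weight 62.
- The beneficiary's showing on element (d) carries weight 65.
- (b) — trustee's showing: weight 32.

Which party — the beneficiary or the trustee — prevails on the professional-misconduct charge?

At Stage 1 the beneficiary must meet a preponderance (weight is at least 49): on (a) the weight is 62, which does reach 49, so (a) meets the standard; on (b) the weight is 96 less the opposing 32 gives net 64, which does reach 49, so (b) meets the standard.
  All elements met. The beneficiary retains the burden for Stage 2.
At Stage 2 the beneficiary must meet a substantially-more-likely showing (weight is at least 76): on (c) the weight is 85 less the opposing 9 gives net 76, which does reach 76, so (c) meets the standard.
  Stage 2 is satisfied; the beneficiary continues to bear the burden.
At Stage 3 the beneficiary must meet a preponderance (weight is at least 49): on (d) the weight is 65 less the opposing 8 gives net 57, ≥ 49, so (d) meets the standard.
  Stage 3 carried; the final stage is satisfied.
All stages carried — the beneficiary prevails.

beneficiary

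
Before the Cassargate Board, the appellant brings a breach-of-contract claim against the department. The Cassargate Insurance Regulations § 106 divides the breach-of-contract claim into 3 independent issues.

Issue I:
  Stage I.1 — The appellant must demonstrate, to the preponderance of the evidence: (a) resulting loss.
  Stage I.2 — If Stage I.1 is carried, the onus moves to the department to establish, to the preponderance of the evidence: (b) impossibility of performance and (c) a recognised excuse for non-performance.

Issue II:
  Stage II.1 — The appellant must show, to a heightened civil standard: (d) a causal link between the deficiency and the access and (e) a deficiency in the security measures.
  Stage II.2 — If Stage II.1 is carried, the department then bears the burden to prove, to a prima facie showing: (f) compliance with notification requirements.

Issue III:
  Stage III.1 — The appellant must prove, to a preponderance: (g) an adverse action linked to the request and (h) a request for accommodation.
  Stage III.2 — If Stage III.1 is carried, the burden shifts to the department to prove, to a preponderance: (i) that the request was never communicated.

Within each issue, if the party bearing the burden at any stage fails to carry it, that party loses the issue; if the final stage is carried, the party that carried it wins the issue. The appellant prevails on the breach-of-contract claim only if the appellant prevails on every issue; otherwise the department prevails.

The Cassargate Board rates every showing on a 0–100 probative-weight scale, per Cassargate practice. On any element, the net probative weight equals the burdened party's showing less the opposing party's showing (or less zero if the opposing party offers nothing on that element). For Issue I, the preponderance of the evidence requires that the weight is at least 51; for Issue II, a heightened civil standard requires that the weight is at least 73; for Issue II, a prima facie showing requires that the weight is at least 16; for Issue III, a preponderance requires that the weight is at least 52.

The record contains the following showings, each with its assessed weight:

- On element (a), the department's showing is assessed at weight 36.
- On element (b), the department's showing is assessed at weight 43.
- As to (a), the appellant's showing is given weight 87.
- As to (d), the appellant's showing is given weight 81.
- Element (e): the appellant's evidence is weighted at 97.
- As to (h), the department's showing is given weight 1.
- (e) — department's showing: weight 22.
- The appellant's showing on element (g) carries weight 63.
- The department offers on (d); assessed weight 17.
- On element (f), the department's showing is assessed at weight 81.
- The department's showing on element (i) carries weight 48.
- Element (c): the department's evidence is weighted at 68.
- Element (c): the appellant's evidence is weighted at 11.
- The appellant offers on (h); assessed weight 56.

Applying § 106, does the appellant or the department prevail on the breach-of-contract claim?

department

— Issue I —
At Stage I.1 the appellant must meet the preponderance of the evidence (weight is at least 51): on (a) the weight is 87 less the opposing 36 gives net 51, ≥ 51, so (a) meets the standard.
  Stage I.1 is satisfied; the onus moves to the department.
At Stage I.2 the department must meet the preponderance of the evidence (weight is at least 51): on (b) the weight is 43, which does not reach 51, so (b) does not meet the standard; on (c) the weight is 68 less the opposing 11 gives net 57, which does reach 51, so (c) meets the standard.
  Stage I.2 not carried; the department fails its burden.
The analysis ends at Stage I.2; the appellant prevails on this issue.
— Issue II —
At Stage II.1 the appellant must meet a heightened civil standard (weight is at least 73): on (d) the weight is 81 less the opposing 17 gives net 64, which does not reach 73, so (d) does not meet the standard; on (e) the weight is 97 less the opposing 22 gives net 75, which does reach 73, so (e) meets the standard.
  The appellant does not carry Stage II.1.
So the department prevails on this issue.
— Issue III —
Stage III.1 (appellant, a preponderance, weight is at least 52): (g) 63 ≥ 52 — meets; (h) net 56−1=55 ≥ 52 — meets.
  All elements met. The burden passes to the department.
Stage III.2 (department, a preponderance, weight is at least 52): (i) 48 < 52 — fails.
  Not every element is met, so the department fails to carry Stage III.2.
So the appellant prevails on this issue.
Per-issue: Issue I → appellant; Issue II → department; Issue III → appellant. The appellant must prevail on every issue; overall, the department prevails.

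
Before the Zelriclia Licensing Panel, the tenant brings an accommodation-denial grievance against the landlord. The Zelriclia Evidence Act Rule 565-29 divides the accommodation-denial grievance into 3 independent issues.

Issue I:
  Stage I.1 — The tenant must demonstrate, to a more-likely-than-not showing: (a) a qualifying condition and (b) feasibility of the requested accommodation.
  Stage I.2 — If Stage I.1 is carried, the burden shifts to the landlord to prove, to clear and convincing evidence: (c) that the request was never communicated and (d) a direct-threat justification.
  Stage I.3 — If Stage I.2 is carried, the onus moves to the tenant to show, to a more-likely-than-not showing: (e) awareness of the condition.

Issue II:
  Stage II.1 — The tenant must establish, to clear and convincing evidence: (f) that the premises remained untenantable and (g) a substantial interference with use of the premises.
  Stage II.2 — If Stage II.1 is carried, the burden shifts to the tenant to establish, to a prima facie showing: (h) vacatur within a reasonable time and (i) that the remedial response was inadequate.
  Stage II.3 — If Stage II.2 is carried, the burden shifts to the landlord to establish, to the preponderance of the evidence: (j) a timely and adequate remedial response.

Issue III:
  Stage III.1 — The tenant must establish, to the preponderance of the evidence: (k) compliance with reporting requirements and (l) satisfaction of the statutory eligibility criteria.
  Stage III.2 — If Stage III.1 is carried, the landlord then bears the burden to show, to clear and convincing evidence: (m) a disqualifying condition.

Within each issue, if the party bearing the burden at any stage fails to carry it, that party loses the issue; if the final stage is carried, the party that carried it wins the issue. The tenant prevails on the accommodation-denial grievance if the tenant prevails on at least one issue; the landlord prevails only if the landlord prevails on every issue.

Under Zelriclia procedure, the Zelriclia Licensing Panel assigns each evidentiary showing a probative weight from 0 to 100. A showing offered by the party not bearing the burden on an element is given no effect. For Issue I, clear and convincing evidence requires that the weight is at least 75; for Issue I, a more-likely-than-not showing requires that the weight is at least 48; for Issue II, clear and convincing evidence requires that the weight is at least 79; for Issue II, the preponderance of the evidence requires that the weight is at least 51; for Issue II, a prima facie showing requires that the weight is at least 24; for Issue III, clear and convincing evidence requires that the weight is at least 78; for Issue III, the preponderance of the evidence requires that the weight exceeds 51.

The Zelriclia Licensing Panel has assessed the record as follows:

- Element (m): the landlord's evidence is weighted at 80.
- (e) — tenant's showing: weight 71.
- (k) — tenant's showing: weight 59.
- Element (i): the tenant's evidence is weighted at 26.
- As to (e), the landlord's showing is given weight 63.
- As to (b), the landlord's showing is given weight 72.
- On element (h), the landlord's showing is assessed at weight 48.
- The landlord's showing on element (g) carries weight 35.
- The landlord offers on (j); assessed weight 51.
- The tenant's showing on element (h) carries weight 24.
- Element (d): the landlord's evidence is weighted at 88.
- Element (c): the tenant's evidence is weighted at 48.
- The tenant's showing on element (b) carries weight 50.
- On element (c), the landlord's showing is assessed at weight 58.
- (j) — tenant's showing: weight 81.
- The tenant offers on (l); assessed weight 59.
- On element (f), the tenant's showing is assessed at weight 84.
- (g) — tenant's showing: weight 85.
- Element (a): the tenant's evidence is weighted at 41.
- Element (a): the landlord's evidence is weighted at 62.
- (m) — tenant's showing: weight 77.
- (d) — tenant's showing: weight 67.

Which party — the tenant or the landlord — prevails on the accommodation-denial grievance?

— Issue I —
Stage I.1 (tenant, a more-likely-than-not showing, weight is at least 48): (a) 41 (landlord's 62 disregarded) < 48 — fails; (b) 50 (landlord's 72 disregarded) ≥ 48 — meets.
  Stage I.1 not carried; the tenant fails its burden.
The landlord prevails on this issue.
— Issue II —
Stage II.1 — burden on tenant; standard: clear and convincing evidence (weight is at least 79).
    (f): 84 ≥ 79 [met]
    (g): 85 (landlord's 35 disregarded) ≥ 79 [met]
  Stage II.1 carried; the burden remains with the tenant.
Stage II.2 — burden on tenant; standard: a prima facie showing (weight is at least 24).
    (h): 24 (landlord's 48 disregarded) ≥ 24 [met]
    (i): 26 ≥ 24 [met]
  All elements met. The burden passes to the landlord.
Stage II.3 — burden on landlord; standard: the preponderance of the evidence (weight is at least 51).
    (j): 51 (tenant's 81 disregarded) ≥ 51 [met]
  All elements met at the final stage.
Every stage carried; the landlord prevails on this issue.
— Issue III —
At Stage III.1 the tenant must meet the preponderance of the evidence (weight exceeds 51): on (k) the weight is 59, which does exceed 51, so (k) meets the standard; on (l) the weight is 59, which does exceed 51, so (l) meets the standard.
  Stage III.1 is satisfied; the onus moves to the landlord.
At Stage III.2 the landlord must meet clear and convincing evidence (weight is at least 78): on (m) the weight is 80 (the tenant's 77 is given no effect), which does reach 78, so (m) meets the standard.
  Stage III.2 carried; the final stage is satisfied.
All stages carried — the landlord prevails on this issue.
Per-issue: Issue I → landlord; Issue II → landlord; Issue III → landlord. The tenant must prevail on at least one issue; overall, the landlord prevails.

landlord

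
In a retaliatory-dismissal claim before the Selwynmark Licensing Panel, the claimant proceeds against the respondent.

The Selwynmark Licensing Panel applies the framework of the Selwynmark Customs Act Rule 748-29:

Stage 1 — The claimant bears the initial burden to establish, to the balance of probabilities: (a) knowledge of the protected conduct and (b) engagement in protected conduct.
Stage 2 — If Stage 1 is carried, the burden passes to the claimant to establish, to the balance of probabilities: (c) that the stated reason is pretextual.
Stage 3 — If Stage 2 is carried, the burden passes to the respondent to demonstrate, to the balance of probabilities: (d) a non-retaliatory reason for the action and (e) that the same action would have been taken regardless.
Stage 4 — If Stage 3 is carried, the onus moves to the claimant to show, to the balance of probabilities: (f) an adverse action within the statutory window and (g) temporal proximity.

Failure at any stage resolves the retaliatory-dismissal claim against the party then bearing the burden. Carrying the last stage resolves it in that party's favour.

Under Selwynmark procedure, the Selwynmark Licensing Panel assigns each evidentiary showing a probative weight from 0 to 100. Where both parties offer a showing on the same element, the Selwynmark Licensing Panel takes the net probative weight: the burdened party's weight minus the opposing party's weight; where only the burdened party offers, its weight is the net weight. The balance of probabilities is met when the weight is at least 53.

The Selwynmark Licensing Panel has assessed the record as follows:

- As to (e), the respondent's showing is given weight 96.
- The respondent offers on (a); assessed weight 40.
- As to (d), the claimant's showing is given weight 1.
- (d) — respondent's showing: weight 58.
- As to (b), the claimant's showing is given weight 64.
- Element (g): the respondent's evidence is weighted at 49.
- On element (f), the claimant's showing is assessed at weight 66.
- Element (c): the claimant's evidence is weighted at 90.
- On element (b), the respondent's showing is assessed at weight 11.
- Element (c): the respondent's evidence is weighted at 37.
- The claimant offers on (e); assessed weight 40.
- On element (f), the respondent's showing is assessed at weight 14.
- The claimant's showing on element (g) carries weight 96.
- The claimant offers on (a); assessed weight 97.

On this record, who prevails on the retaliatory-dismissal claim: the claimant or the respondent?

Stage 1 (claimant, the balance of probabilities, weight is at least 53): (a) net 97−40=57 ≥ 53 — meets; (b) net 64−11=53 ≥ 53 — meets.
  Stage 1 is satisfied; the claimant continues to bear the burden.
Stage 2 (claimant, the balance of probabilities, weight is at least 53): (c) net 90−37=53 ≥ 53 — meets.
  Stage 2 carried; the burden shifts to the respondent.
Stage 3 (respondent, the balance of probabilities, weight is at least 53): (d) net 58−1=57 ≥ 53 — meets; (e) net 96−40=56 ≥ 53 — meets.
  Stage 3 is satisfied; the onus moves to the claimant.
Stage 4 (claimant, the balance of probabilities, weight is at least 53): (f) net 66−14=52 < 53 — fails; (g) net 96−49=47 < 53 — fails.
  Not every element is met, so the claimant fails to carry Stage 4.
So the respondent prevails.

respondent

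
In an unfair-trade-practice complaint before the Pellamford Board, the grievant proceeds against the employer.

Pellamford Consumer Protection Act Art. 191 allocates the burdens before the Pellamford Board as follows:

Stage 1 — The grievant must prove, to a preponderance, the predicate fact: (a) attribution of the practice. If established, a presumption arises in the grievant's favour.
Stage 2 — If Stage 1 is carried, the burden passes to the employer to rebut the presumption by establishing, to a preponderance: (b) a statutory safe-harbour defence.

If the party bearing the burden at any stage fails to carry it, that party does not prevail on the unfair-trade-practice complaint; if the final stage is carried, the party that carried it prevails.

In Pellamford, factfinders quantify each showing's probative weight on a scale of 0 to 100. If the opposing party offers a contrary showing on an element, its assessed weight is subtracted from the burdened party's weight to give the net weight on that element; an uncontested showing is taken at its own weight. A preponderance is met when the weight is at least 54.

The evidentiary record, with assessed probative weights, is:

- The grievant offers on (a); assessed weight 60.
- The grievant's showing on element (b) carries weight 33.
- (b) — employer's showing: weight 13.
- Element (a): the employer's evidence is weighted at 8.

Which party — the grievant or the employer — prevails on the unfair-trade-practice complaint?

At Stage 1 the grievant must meet a preponderance (weight is at least 54): on (a) the weight is 60 less the opposing 8 gives net 52, < 54, so (a) does not meet the standard.
  Not every element is met, so the grievant fails to carry Stage 1.
The employer prevails.

employer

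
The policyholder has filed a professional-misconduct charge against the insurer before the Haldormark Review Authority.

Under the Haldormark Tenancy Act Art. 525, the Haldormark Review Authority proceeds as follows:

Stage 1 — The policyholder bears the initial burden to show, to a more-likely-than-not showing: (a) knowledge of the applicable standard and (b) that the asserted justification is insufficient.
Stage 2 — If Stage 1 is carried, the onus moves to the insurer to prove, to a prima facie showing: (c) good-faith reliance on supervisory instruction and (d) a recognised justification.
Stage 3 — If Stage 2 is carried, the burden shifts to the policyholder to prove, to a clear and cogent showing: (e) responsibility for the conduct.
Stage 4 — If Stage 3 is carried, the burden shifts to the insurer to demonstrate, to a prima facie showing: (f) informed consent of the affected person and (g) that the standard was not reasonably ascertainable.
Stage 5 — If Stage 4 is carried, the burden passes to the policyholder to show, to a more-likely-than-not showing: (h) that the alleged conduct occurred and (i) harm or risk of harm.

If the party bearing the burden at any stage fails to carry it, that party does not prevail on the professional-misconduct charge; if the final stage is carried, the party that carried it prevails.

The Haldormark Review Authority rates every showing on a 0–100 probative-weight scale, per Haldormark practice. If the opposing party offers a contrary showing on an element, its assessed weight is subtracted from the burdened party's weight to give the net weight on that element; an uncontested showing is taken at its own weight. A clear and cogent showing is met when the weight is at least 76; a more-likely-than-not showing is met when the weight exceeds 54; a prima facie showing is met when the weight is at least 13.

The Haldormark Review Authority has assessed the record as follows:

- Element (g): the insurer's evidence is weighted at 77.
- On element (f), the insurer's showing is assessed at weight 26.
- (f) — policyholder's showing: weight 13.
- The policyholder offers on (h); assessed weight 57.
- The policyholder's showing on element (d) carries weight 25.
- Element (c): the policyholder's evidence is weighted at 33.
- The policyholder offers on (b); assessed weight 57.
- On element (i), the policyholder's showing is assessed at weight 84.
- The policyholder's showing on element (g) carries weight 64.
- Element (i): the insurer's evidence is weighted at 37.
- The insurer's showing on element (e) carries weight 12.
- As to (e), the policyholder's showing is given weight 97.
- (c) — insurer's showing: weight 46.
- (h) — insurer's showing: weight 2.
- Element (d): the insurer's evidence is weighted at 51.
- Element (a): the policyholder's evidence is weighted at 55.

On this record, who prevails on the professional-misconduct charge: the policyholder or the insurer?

insurer

Stage 1 — burden on policyholder; standard: a more-likely-than-not showing (weight exceeds 54).
    (a): 55 > 54 [met]
    (b): 57 > 54 [met]
  All elements met. The burden passes to the insurer.
Stage 2 — burden on insurer; standard: a prima facie showing (weight is at least 13).
    (c): 46 − 33 = 13 ≥ 13 [met]
    (d): 51 − 25 = 26 ≥ 13 [met]
  Stage 2 carried; the burden shifts to the policyholder.
Stage 3 — burden on policyholder; standard: a clear and cogent showing (weight is at least 76).
    (e): 97 − 12 = 85 ≥ 76 [met]
  All elements met. The burden passes to the insurer.
Stage 4 — burden on insurer; standard: a prima facie showing (weight is at least 13).
    (f): 26 − 13 = 13 ≥ 13 [met]
    (g): 77 − 64 = 13 ≥ 13 [met]
  All elements met. The burden passes to the policyholder.
Stage 5 — burden on policyholder; standard: a more-likely-than-not showing (weight exceeds 54).
    (h): 57 − 2 = 55 > 54 [met]
    (i): 84 − 37 = 47 ≤ 54 [not met]
  Not every element is met, so the policyholder fails to carry Stage 5.
So the insurer prevails.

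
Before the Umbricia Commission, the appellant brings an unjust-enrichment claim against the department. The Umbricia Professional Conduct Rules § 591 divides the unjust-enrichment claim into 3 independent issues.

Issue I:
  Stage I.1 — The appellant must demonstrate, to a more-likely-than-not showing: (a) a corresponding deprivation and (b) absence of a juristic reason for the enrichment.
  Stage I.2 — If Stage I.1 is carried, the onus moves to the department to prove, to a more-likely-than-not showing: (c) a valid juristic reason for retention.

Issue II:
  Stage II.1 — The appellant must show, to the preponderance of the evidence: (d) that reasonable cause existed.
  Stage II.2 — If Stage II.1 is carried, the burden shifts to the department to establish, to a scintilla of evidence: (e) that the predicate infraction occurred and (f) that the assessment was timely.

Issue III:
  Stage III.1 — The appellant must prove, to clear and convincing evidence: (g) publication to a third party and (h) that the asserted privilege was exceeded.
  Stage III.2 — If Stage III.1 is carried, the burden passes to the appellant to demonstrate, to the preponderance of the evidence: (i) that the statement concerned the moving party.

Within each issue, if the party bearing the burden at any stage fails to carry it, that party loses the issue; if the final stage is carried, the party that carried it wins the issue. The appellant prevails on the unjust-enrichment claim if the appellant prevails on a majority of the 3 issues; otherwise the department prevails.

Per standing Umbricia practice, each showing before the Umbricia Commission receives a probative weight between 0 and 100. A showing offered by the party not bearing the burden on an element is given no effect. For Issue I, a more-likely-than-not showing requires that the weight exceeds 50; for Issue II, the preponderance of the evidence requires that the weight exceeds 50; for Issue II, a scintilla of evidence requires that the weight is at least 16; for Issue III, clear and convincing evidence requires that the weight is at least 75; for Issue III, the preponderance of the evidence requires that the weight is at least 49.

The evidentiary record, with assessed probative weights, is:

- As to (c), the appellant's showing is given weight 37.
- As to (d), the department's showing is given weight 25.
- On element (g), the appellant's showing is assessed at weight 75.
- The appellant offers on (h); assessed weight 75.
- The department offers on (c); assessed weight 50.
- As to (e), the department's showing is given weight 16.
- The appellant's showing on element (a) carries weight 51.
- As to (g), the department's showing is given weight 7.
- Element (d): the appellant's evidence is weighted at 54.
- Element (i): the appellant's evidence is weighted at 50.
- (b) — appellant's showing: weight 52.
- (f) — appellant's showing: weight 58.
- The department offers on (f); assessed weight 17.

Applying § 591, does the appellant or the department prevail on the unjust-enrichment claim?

— Issue I —
Stage I.1 (appellant, a more-likely-than-not showing, weight exceeds 50): (a) 51 > 50 — meets; (b) 52 > 50 — meets.
  The appellant carries Stage I.1; the department now bears the burden.
Stage I.2 (department, a more-likely-than-not showing, weight exceeds 50): (c) 50 (appellant's 37 disregarded) ≤ 50 — fails.
  Stage I.2 not carried; the department fails its burden.
So the appellant prevails on this issue.
— Issue II —
At Stage II.1 the appellant must meet the preponderance of the evidence (weight exceeds 50): on (d) the weight is 54 (the department's 25 is given no effect), > 50, so (d) meets the standard.
  Stage II.1 is satisfied; the onus moves to the department.
At Stage II.2 the department must meet a scintilla of evidence (weight is at least 16): on (e) the weight is 16, which does reach 16, so (e) meets the standard; on (f) the weight is 17 (the appellant's 58 is given no effect), which does reach 16, so (f) meets the standard.
  The department carries the last stage.
All stages carried — the department prevails on this issue.
— Issue III —
Stage III.1 — burden on appellant; standard: clear and convincing evidence (weight is at least 75).
    (g): 75 (department's 7 disregarded) ≥ 75 [met]
    (h): 75 ≥ 75 [met]
  Stage III.1 is satisfied; the appellant continues to bear the burden.
Stage III.2 — burden on appellant; standard: the preponderance of the evidence (weight is at least 49).
    (i): 50 ≥ 49 [met]
  All elements met at the final stage.
With every stage satisfied, the appellant prevails on this issue.
Per-issue: Issue I → appellant; Issue II → department; Issue III → appellant. The appellant must prevail on a majority of issues; overall, the appellant prevails.

appellant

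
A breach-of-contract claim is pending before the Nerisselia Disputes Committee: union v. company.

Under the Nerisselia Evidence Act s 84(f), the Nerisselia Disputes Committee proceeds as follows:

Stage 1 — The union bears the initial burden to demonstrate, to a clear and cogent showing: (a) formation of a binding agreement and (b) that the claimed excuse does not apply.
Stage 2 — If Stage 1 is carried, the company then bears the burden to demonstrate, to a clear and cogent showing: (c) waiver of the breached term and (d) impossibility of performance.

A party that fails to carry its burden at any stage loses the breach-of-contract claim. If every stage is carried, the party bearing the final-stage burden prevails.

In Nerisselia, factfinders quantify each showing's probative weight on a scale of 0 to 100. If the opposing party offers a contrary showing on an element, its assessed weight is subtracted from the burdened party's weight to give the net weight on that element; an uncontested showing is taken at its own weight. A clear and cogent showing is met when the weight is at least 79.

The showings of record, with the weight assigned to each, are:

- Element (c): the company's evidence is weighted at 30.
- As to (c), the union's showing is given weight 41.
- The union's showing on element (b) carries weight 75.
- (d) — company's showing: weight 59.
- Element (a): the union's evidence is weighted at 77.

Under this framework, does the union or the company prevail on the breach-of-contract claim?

company

Stage 1 — burden on union; standard: a clear and cogent showing (weight is at least 79).
    (a): 77 < 79 [not met]
    (b): 75 < 79 [not met]
  The union does not carry Stage 1.
So the company prevails.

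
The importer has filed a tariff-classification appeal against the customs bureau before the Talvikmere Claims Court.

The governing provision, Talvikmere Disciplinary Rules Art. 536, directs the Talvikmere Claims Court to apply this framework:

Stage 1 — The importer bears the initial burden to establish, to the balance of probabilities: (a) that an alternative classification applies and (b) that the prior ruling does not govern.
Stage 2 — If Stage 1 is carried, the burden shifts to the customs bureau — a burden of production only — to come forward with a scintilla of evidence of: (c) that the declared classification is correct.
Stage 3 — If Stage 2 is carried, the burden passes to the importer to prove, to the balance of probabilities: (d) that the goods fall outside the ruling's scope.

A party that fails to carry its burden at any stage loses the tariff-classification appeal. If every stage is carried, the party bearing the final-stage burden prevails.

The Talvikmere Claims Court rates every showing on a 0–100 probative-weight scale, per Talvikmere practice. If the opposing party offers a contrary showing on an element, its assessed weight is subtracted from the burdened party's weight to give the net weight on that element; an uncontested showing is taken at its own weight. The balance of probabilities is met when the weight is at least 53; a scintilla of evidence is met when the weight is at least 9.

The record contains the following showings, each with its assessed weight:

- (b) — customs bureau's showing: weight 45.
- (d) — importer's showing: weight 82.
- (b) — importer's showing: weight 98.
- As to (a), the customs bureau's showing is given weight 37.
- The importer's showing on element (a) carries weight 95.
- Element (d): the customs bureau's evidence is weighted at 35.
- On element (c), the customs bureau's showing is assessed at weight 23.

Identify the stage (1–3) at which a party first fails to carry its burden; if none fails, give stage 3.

Stage 1 — burden on importer; standard: the balance of probabilities (weight is at least 53).
    (a): 95 − 37 = 58 ≥ 53 [met]
    (b): 98 − 45 = 53 ≥ 53 [met]
  Stage 1 is satisfied; the onus moves to the customs bureau.
Stage 2 — burden on customs bureau; standard: a scintilla of evidence (weight is at least 9).
    (c): 23 ≥ 9 [met]
  The customs bureau carries Stage 2; the importer now bears the burden.
Stage 3 — burden on importer; standard: the balance of probabilities (weight is at least 53).
    (d): 82 − 35 = 47 < 53 [not met]
  Stage 3 not carried; the importer fails its burden.
The analysis ends at Stage 3; the customs bureau prevails.

stage 3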